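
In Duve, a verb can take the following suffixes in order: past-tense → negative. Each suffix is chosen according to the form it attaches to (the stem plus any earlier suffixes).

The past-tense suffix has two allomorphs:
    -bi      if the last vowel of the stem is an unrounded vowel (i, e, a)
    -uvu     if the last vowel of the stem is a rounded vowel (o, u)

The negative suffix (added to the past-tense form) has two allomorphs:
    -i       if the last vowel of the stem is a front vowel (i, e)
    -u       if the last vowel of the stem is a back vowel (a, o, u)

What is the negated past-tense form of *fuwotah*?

*fuwotah*: last vowel = /a/, an unrounded vowel → -bi → *fuwotahbi*.
The past-tense form *fuwotahbi* — last vowel /i/ (a front vowel) → -i → *fuwotahbii*.

fuwotahbii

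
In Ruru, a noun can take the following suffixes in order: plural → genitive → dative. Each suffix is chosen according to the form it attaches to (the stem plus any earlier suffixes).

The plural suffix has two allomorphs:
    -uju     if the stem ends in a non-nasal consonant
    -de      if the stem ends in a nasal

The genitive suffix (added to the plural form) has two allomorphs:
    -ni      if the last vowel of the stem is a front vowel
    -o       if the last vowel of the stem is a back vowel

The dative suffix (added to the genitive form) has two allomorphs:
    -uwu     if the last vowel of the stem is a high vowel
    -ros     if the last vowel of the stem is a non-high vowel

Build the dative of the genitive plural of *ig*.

igujuoros

*ig*: final consonant = /g/, non-nasal → -uju → *iguju*.
Since the last vowel of the plural form *iguju* is /u/ (a back vowel), it takes -o, giving *igujuo*.
The genitive form *igujuo*: last vowel = /o/, a non-high vowel → -ros → *igujuoros*.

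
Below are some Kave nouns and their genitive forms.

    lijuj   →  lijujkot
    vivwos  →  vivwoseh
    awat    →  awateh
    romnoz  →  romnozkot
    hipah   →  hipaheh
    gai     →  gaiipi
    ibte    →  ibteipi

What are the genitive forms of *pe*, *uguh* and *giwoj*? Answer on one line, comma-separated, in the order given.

The alternation tracks the final sound of the stem — -eh when the stem ends in a voiceless consonant (*vivwos*, *awat*, *hipah*); -kot when the stem ends in a voiced consonant (*lijuj*, *romnoz*); -ipi when the stem ends in a vowel (*gai*, *ibte*).
The final sound of *pe* is /e/, which is a vowel, so the suffix is -ipi, giving *peipi*.
*uguh*: final sound = /h/, a voiceless consonant → -eh → *uguheh*.
The final sound of *giwoj* is /j/, which is a voiced consonant, so the suffix is -kot, giving *giwojkot*.

peipi, uguheh, giwojkot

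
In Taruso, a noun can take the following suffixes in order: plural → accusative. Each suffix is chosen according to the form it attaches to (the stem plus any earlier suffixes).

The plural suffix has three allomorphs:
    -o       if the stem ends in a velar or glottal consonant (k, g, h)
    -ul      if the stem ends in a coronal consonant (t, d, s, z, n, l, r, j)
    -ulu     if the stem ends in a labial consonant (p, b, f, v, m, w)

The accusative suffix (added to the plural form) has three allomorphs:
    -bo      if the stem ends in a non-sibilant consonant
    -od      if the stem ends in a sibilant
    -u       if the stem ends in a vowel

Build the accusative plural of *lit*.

The final consonant of *lit* is /t/, which is coronal, so the plural suffix is -ul, giving *litul*.
The plural form *litul*: final sound = /l/, a non-sibilant consonant → -bo → *litulbo*.

litulbo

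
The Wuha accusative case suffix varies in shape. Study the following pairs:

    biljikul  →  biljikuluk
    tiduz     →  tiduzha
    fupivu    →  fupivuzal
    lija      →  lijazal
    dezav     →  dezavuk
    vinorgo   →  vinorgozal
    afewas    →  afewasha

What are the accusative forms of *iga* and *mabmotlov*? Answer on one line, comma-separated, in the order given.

igazal, mabmotlovuk

The pattern is sibilance of the final sound: -ha when the stem ends in a sibilant (*tiduz*, *afewas*); -uk when the stem ends in a non-sibilant consonant (*biljikul*, *dezav*); -zal when the stem ends in a vowel (*fupivu*, *lija*, *vinorgo*).
The final sound of *iga* is /a/, which is a vowel, so the suffix is -zal, giving *igazal*.
Since the final sound of *mabmotlov* is /v/ (a non-sibilant consonant), it takes -uk, giving *mabmotlovuk*.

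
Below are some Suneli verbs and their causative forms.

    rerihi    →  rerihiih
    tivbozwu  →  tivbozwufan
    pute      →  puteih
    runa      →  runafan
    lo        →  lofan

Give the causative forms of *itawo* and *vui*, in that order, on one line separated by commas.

The pattern is front/back vowel harmony: -ih when the last vowel of the stem is a front vowel (*rerihi*, *pute*); -fan when the last vowel of the stem is a back vowel (*tivbozwu*, *runa*, *lo*).
Since the last vowel of *itawo* is /o/ (a back vowel), it takes -fan, giving *itawofan*.
*vui*: last vowel = /i/, a front vowel → -ih → *vuiih*.

itawofan, vuiih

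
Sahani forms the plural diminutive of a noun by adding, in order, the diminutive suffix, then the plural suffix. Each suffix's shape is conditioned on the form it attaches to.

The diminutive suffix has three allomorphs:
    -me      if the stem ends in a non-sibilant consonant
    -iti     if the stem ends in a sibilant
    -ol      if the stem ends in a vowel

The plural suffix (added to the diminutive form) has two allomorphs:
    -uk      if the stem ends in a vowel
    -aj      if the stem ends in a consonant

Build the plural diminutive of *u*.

uolaj

*u*: final sound = /u/, a vowel → -ol → *uol*.
The diminutive form *uol*: final sound = /l/, a consonant → -aj → *uolaj*.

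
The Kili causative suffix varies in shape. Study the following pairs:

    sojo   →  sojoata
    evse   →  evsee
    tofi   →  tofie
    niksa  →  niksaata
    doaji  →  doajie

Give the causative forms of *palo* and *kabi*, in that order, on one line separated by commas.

The alternation tracks the last vowel of the stem — -e when the last vowel of the stem is a front vowel (*evse*, *tofi*, *doaji*); -ata when the last vowel of the stem is a back vowel (*sojo*, *niksa*).
*palo* — last vowel /o/ (a back vowel) → -ata → *paloata*.
*kabi*: last vowel = /i/, a front vowel → -e → *kabie*.

paloata, kabie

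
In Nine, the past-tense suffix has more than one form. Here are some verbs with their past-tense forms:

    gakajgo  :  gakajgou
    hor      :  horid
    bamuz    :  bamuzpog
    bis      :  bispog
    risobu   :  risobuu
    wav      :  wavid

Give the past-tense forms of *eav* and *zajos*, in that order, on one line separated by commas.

eavid, zajospog

The alternation tracks the final sound of the stem — -pog when the stem ends in a sibilant (*bamuz*, *bis*); -id when the stem ends in a non-sibilant consonant (*hor*, *wav*); -u when the stem ends in a vowel (*gakajgo*, *risobu*).
The final sound of *eav* is /v/, which is a non-sibilant consonant, so the suffix is -id, giving *eavid*.
*zajos*: final sound = /s/, a sibilant → -pog → *zajospog*.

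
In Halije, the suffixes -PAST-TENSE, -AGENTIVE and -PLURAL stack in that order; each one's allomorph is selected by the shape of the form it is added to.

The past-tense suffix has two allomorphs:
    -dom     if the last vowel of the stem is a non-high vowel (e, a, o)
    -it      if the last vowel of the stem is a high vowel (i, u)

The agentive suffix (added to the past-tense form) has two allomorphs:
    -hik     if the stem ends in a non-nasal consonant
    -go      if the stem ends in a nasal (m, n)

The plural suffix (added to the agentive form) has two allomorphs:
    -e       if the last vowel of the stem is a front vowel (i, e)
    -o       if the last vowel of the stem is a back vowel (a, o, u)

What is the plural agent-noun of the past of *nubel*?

The last vowel of *nubel* is /e/, which is a non-high vowel, so the past-tense suffix is -dom, giving *nubeldom*.
The past-tense form *nubeldom* — final consonant /m/ (a nasal) → -go → *nubeldomgo*.
Since the last vowel of the agentive form *nubeldomgo* is /o/ (a back vowel), it takes -o, giving *nubeldomgoo*.

nubeldomgoo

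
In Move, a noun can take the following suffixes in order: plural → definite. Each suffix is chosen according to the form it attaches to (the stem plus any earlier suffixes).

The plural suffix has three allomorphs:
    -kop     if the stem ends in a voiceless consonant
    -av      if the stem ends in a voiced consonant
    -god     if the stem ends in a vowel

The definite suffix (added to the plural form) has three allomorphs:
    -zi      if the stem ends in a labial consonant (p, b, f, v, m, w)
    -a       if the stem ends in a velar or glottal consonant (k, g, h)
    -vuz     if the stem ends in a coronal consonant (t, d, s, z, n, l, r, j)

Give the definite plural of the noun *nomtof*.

nomtofkopzi

*nomtof* — final sound /f/ (a voiceless consonant) → -kop → *nomtofkop*.
The plural form *nomtofkop* — final consonant /p/ (labial) → -zi → *nomtofkopzi*.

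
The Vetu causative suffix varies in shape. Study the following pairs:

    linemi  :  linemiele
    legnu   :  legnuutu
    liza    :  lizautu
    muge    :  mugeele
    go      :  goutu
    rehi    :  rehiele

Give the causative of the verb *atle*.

Looking at the last vowel of each stem: -ele when the last vowel of the stem is a front vowel (*linemi*, *muge*, *rehi*); -utu when the last vowel of the stem is a back vowel (*legnu*, *liza*, *go*).
*atle* — last vowel /e/ (a front vowel) → -ele → *atleele*.

atleele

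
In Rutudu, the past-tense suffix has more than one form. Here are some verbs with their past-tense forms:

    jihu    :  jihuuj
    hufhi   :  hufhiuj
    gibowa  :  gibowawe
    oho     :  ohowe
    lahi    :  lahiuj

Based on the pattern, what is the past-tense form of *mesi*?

The alternation tracks the last vowel of the stem — -uj when the last vowel of the stem is a high vowel (*jihu*, *hufhi*, *lahi*); -we when the last vowel of the stem is a non-high vowel (*gibowa*, *oho*).
*mesi* — last vowel /i/ (a high vowel) → -uj → *mesiuj*.

mesiuj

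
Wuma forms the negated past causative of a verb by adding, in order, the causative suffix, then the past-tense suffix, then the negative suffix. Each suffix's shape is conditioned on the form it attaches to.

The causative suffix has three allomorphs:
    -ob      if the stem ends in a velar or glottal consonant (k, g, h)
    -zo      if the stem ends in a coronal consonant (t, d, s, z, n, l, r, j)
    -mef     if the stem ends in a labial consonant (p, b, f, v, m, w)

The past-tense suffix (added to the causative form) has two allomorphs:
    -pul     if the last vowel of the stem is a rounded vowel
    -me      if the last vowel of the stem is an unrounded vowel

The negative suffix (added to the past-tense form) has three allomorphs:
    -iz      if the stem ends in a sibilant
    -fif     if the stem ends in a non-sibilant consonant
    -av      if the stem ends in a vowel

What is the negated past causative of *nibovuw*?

nibovuwmefmeav

Since the final consonant of *nibovuw* is /w/ (labial), it takes -mef, giving *nibovuwmef*.
The causative form *nibovuwmef*: last vowel = /e/, an unrounded vowel → -me → *nibovuwmefme*.
The past-tense form *nibovuwmefme*: final sound = /e/, a vowel → -av → *nibovuwmefmeav*.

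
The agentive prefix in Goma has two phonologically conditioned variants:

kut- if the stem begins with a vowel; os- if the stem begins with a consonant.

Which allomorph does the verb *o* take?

Since the first sound of *o* is /o/ (a vowel), it takes kut-.

kut-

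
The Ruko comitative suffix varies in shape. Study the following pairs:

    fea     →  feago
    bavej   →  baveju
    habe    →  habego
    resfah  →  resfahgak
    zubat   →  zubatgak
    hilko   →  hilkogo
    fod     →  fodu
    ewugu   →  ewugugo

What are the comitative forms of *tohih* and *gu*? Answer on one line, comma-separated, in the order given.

tohihgak, gugo

The alternation tracks the final sound of the stem — -gak when the stem ends in a voiceless consonant (*resfah*, *zubat*); -u when the stem ends in a voiced consonant (*bavej*, *fod*); -go when the stem ends in a vowel (*fea*, *habe*, *hilko*, *ewugu*).
*tohih* — final sound /h/ (a voiceless consonant) → -gak → *tohihgak*.
Since the final sound of *gu* is /u/ (a vowel), it takes -go, giving *gugo*.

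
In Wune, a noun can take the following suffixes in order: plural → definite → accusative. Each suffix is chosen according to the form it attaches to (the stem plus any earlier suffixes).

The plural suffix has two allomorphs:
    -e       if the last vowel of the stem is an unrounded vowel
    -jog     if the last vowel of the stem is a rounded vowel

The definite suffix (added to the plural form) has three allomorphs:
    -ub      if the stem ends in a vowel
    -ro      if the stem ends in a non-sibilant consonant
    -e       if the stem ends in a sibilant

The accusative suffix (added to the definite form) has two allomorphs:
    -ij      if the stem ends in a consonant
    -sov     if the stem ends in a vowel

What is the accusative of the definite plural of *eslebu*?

Since the last vowel of *eslebu* is /u/ (a rounded vowel), it takes -jog, giving *eslebujog*.
The final sound of the plural form *eslebujog* is /g/, which is a non-sibilant consonant, so the definite suffix is -ro, giving *eslebujogro*.
The definite form *eslebujogro*: final sound = /o/, a vowel → -sov → *eslebujogrosov*.

eslebujogrosov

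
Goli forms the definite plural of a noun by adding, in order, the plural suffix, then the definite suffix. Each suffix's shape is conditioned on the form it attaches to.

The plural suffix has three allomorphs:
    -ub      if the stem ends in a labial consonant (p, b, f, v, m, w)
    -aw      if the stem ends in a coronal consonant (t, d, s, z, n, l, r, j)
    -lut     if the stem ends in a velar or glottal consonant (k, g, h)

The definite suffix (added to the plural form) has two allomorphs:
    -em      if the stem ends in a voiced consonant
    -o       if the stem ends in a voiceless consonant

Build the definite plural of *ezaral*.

ezaralawem

Since the final consonant of *ezaral* is /l/ (coronal), it takes -aw, giving *ezaralaw*.
Since the final consonant of the plural form *ezaralaw* is /w/ (voiced), it takes -em, giving *ezaralawem*.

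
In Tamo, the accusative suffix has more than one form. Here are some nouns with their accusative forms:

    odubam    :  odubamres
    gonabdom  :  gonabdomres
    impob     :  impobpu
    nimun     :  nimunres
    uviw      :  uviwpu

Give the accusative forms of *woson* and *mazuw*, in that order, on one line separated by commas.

wosonres, mazuwpu

The pattern is nasality of the final consonant: -res when the stem ends in a nasal (*odubam*, *gonabdom*, *nimun*); -pu when the stem ends in a non-nasal consonant (*impob*, *uviw*).
The final consonant of *woson* is /n/, which is a nasal, so the suffix is -res, giving *wosonres*.
The final consonant of *mazuw* is /w/, which is non-nasal, so the suffix is -pu, giving *mazuwpu*.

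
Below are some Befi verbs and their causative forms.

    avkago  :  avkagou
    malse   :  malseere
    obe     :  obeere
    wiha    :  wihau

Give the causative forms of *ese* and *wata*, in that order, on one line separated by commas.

eseere, watau

The alternation tracks the last vowel of the stem — -ere when the last vowel of the stem is a front vowel (*malse*, *obe*); -u when the last vowel of the stem is a back vowel (*avkago*, *wiha*).
Since the last vowel of *ese* is /e/ (a front vowel), it takes -ere, giving *eseere*.
*wata* — last vowel /a/ (a back vowel) → -u → *watau*.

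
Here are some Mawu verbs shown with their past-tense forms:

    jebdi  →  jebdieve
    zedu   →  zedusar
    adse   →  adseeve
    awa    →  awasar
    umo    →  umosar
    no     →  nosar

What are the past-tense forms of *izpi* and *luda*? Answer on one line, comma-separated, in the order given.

izpieve, ludasar

Looking at the last vowel of each stem: -eve when the last vowel of the stem is a front vowel (*jebdi*, *adse*); -sar when the last vowel of the stem is a back vowel (*zedu*, *awa*, *umo*, *no*).
*izpi* — last vowel /i/ (a front vowel) → -eve → *izpieve*.
*luda* — last vowel /a/ (a back vowel) → -sar → *ludasar*.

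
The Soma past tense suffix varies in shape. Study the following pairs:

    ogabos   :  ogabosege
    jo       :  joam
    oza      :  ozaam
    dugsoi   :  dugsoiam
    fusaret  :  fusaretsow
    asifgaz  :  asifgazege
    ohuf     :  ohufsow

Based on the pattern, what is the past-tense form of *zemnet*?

The pattern is sibilance of the final sound: -ege when the stem ends in a sibilant (*ogabos*, *asifgaz*); -sow when the stem ends in a non-sibilant consonant (*fusaret*, *ohuf*); -am when the stem ends in a vowel (*jo*, *oza*, *dugsoi*).
Since the final sound of *zemnet* is /t/ (a non-sibilant consonant), it takes -sow, giving *zemnetsow*.

zemnetsow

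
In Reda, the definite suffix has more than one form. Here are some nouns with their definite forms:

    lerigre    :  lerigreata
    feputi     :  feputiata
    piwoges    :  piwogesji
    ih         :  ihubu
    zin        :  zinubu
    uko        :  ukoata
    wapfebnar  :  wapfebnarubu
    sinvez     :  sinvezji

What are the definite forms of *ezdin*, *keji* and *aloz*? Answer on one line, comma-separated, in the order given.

The suffix is conditioned by the final sound: -ji when the stem ends in a sibilant (*piwoges*, *sinvez*); -ubu when the stem ends in a non-sibilant consonant (*ih*, *zin*, *wapfebnar*); -ata when the stem ends in a vowel (*lerigre*, *feputi*, *uko*).
*ezdin* — final sound /n/ (a non-sibilant consonant) → -ubu → *ezdinubu*.
*keji*: final sound = /i/, a vowel → -ata → *kejiata*.
Since the final sound of *aloz* is /z/ (a sibilant), it takes -ji, giving *alozji*.

ezdinubu, kejiata, alozji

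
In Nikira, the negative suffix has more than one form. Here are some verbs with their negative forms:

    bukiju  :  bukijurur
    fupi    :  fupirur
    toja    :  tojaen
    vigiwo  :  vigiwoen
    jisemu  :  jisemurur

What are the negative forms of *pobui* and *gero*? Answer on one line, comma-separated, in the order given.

The suffix is conditioned by the last vowel: -rur when the last vowel of the stem is a high vowel (*bukiju*, *fupi*, *jisemu*); -en when the last vowel of the stem is a non-high vowel (*toja*, *vigiwo*).
*pobui*: last vowel = /i/, a high vowel → -rur → *pobuirur*.
*gero*: last vowel = /o/, a non-high vowel → -en → *geroen*.

pobuirur, geroen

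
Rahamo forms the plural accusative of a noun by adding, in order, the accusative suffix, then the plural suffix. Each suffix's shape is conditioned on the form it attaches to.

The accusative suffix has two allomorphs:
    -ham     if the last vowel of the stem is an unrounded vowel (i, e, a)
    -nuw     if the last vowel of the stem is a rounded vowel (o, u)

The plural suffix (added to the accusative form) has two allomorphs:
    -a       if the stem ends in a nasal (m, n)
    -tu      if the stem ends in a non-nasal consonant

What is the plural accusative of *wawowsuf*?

wawowsufnuwtu

*wawowsuf*: last vowel = /u/, a rounded vowel → -nuw → *wawowsufnuw*.
The accusative form *wawowsufnuw* — final consonant /w/ (non-nasal) → -tu → *wawowsufnuwtu*.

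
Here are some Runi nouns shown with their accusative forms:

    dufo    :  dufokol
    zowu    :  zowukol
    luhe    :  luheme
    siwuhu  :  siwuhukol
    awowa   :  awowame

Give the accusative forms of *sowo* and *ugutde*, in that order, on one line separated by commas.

The pattern is rounding harmony: -kol when the last vowel of the stem is a rounded vowel (*dufo*, *zowu*, *siwuhu*); -me when the last vowel of the stem is an unrounded vowel (*luhe*, *awowa*).
*sowo* — last vowel /o/ (a rounded vowel) → -kol → *sowokol*.
Since the last vowel of *ugutde* is /e/ (an unrounded vowel), it takes -me, giving *ugutdeme*.

sowokol, ugutdeme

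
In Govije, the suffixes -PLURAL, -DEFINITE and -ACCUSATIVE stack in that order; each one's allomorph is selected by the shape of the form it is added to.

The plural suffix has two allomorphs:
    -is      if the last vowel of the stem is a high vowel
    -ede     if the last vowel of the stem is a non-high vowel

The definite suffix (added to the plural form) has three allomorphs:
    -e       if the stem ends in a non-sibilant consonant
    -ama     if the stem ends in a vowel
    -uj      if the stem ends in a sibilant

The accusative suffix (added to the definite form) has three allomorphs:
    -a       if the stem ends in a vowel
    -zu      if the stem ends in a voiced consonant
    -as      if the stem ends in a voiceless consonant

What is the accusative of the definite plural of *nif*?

Since the last vowel of *nif* is /i/ (a high vowel), it takes -is, giving *nifis*.
The plural form *nifis* — final sound /s/ (a sibilant) → -uj → *nifisuj*.
The final sound of the definite form *nifisuj* is /j/, which is a voiced consonant, so the accusative suffix is -zu, giving *nifisujzu*.

nifisujzu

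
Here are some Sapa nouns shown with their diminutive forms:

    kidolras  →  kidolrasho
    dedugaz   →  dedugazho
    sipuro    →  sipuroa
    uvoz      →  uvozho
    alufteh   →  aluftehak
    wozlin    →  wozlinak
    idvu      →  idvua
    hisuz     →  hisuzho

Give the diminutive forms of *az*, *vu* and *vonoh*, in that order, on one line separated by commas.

azho, vua, vonohak

Looking at the final sound of each stem: -ho when the stem ends in a sibilant (*kidolras*, *dedugaz*, *uvoz*, *hisuz*); -ak when the stem ends in a non-sibilant consonant (*alufteh*, *wozlin*); -a when the stem ends in a vowel (*sipuro*, *idvu*).
*az*: final sound = /z/, a sibilant → -ho → *azho*.
The final sound of *vu* is /u/, which is a vowel, so the suffix is -a, giving *vua*.
*vonoh* — final sound /h/ (a non-sibilant consonant) → -ak → *vonohak*.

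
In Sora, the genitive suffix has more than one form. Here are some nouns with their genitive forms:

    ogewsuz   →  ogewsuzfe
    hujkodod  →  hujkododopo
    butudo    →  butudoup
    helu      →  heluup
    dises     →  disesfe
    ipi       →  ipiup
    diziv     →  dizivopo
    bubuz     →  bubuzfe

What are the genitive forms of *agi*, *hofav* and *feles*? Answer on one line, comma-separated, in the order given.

The suffix is conditioned by the final sound: -fe when the stem ends in a sibilant (*ogewsuz*, *dises*, *bubuz*); -opo when the stem ends in a non-sibilant consonant (*hujkodod*, *diziv*); -up when the stem ends in a vowel (*butudo*, *helu*, *ipi*).
*agi*: final sound = /i/, a vowel → -up → *agiup*.
*hofav* — final sound /v/ (a non-sibilant consonant) → -opo → *hofavopo*.
*feles* — final sound /s/ (a sibilant) → -fe → *felesfe*.

agiup, hofavopo, felesfe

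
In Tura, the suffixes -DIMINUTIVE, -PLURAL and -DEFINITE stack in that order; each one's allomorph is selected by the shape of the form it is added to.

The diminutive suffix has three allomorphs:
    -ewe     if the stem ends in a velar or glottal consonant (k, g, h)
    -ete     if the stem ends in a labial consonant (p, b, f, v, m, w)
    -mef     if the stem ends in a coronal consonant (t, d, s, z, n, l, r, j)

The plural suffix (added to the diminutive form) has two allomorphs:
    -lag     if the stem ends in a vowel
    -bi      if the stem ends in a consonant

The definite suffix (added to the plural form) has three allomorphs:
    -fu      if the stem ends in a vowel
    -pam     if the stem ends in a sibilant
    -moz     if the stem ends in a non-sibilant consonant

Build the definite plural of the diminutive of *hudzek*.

hudzekewelagmoz

*hudzek*: final consonant = /k/, velar/glottal → -ewe → *hudzekewe*.
The diminutive form *hudzekewe* — final sound /e/ (a vowel) → -lag → *hudzekewelag*.
The plural form *hudzekewelag* — final sound /g/ (a non-sibilant consonant) → -moz → *hudzekewelagmoz*.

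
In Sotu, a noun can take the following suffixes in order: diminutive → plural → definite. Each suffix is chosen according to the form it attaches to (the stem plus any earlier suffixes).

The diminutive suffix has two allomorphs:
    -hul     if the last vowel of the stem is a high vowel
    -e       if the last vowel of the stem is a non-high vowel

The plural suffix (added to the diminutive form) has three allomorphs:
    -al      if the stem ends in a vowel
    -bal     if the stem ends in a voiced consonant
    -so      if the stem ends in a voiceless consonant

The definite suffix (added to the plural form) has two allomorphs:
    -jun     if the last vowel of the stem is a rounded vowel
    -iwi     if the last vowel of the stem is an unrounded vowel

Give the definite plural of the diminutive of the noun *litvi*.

litvihulbaliwi

The last vowel of *litvi* is /i/, which is a high vowel, so the diminutive suffix is -hul, giving *litvihul*.
The diminutive form *litvihul*: final sound = /l/, a voiced consonant → -bal → *litvihulbal*.
The plural form *litvihulbal* — last vowel /a/ (an unrounded vowel) → -iwi → *litvihulbaliwi*.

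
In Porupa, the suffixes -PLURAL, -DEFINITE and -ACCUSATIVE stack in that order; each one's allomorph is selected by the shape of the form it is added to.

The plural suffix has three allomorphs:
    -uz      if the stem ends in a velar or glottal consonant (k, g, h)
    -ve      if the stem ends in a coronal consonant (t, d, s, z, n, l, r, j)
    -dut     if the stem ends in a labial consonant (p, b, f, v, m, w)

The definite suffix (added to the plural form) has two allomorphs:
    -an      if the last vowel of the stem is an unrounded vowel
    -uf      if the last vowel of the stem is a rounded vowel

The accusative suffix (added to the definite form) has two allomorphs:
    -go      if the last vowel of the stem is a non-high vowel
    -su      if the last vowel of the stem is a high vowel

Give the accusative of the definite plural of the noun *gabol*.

gabolveango

Since the final consonant of *gabol* is /l/ (coronal), it takes -ve, giving *gabolve*.
The plural form *gabolve* — last vowel /e/ (an unrounded vowel) → -an → *gabolvean*.
The last vowel of the definite form *gabolvean* is /a/, which is a non-high vowel, so the accusative suffix is -go, giving *gabolveango*.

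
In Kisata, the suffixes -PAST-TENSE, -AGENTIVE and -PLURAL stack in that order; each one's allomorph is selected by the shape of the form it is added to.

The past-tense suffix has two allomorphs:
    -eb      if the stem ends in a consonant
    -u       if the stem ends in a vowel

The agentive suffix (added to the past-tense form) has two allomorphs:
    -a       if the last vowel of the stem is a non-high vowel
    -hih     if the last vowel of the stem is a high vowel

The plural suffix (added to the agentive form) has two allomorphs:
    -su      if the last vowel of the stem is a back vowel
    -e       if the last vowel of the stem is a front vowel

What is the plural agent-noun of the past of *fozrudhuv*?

*fozrudhuv* — final sound /v/ (a consonant) → -eb → *fozrudhuveb*.
The past-tense form *fozrudhuveb*: last vowel = /e/, a non-high vowel → -a → *fozrudhuveba*.
The agentive form *fozrudhuveba* — last vowel /a/ (a back vowel) → -su → *fozrudhuvebasu*.

fozrudhuvebasu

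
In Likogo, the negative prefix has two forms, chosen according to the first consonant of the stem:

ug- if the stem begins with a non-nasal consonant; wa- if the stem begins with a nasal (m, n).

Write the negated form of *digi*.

ugdigi

*digi* — first consonant /d/ (non-nasal) → ug- → *ugdigi*.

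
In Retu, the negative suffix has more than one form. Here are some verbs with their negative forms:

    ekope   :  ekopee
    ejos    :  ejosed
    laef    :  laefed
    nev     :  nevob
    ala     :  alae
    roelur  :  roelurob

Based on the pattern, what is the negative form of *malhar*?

malharob

The pattern is voicing of the final sound: -ed when the stem ends in a voiceless consonant (*ejos*, *laef*); -ob when the stem ends in a voiced consonant (*nev*, *roelur*); -e when the stem ends in a vowel (*ekope*, *ala*).
*malhar* — final sound /r/ (a voiced consonant) → -ob → *malharob*.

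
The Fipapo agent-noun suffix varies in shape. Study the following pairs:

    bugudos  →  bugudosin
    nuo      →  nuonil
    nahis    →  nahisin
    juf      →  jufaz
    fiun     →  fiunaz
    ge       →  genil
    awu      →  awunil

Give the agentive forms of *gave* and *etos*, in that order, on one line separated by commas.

The alternation tracks the final sound of the stem — -in when the stem ends in a sibilant (*bugudos*, *nahis*); -az when the stem ends in a non-sibilant consonant (*juf*, *fiun*); -nil when the stem ends in a vowel (*nuo*, *ge*, *awu*).
The final sound of *gave* is /e/, which is a vowel, so the suffix is -nil, giving *gavenil*.
The final sound of *etos* is /s/, which is a sibilant, so the suffix is -in, giving *etosin*.

gavenil, etosin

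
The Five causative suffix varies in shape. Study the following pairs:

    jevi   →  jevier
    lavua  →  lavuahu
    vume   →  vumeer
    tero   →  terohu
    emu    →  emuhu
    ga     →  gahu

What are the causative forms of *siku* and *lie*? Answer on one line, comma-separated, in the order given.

The suffix is conditioned by the last vowel: -er when the last vowel of the stem is a front vowel (*jevi*, *vume*); -hu when the last vowel of the stem is a back vowel (*lavua*, *tero*, *emu*, *ga*).
The last vowel of *siku* is /u/, which is a back vowel, so the suffix is -hu, giving *sikuhu*.
*lie* — last vowel /e/ (a front vowel) → -er → *lieer*.

sikuhu, lieer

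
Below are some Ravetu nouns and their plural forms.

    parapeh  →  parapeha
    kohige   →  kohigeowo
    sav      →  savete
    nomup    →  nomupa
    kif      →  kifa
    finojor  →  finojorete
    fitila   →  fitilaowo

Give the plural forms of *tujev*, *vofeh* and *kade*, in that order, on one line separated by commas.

The suffix is conditioned by the final sound: -a when the stem ends in a voiceless consonant (*parapeh*, *nomup*, *kif*); -ete when the stem ends in a voiced consonant (*sav*, *finojor*); -owo when the stem ends in a vowel (*kohige*, *fitila*).
*tujev* — final sound /v/ (a voiced consonant) → -ete → *tujevete*.
Since the final sound of *vofeh* is /h/ (a voiceless consonant), it takes -a, giving *vofeha*.
*kade*: final sound = /e/, a vowel → -owo → *kadeowo*.

tujevete, vofeha, kadeowo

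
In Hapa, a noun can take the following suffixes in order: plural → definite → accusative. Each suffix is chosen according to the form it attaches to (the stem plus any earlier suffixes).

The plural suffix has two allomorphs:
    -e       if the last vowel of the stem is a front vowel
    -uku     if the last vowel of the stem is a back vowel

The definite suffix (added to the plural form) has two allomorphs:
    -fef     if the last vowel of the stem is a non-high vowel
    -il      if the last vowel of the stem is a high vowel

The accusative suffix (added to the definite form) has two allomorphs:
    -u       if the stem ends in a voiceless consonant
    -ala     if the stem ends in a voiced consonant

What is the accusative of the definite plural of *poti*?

*poti*: last vowel = /i/, a front vowel → -e → *potie*.
The plural form *potie*: last vowel = /e/, a non-high vowel → -fef → *potiefef*.
The definite form *potiefef* — final consonant /f/ (voiceless) → -u → *potiefefu*.

potiefefu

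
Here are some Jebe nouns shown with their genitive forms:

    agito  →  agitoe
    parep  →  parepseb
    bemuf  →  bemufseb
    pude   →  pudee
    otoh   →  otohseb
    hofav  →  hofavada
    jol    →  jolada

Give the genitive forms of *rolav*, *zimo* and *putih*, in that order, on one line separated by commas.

rolavada, zimoe, putihseb

The pattern is voicing of the final sound: -seb when the stem ends in a voiceless consonant (*parep*, *bemuf*, *otoh*); -ada when the stem ends in a voiced consonant (*hofav*, *jol*); -e when the stem ends in a vowel (*agito*, *pude*).
*rolav*: final sound = /v/, a voiced consonant → -ada → *rolavada*.
*zimo*: final sound = /o/, a vowel → -e → *zimoe*.
Since the final sound of *putih* is /h/ (a voiceless consonant), it takes -seb, giving *putihseb*.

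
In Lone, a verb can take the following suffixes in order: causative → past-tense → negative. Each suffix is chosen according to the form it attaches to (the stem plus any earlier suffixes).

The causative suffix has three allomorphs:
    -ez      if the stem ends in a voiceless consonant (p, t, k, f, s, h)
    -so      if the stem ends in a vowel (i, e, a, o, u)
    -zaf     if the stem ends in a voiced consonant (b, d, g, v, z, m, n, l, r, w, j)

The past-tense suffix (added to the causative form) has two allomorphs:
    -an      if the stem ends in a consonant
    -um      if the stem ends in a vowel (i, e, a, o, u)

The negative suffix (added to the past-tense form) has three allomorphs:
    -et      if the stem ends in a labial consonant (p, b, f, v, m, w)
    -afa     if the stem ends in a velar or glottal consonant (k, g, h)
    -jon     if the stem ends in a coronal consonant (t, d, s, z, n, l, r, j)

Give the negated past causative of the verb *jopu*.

jopusoumet

Since the final sound of *jopu* is /u/ (a vowel), it takes -so, giving *jopuso*.
The final sound of the causative form *jopuso* is /o/, which is a vowel, so the past-tense suffix is -um, giving *jopusoum*.
The past-tense form *jopusoum*: final consonant = /m/, labial → -et → *jopusoumet*.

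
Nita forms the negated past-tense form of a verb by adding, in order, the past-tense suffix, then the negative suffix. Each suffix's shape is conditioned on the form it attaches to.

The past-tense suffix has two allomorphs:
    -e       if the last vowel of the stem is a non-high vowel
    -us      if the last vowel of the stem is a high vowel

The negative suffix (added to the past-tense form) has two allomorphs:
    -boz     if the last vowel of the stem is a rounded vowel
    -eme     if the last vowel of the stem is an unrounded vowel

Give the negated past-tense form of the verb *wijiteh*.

The last vowel of *wijiteh* is /e/, which is a non-high vowel, so the past-tense suffix is -e, giving *wijitehe*.
The last vowel of the past-tense form *wijitehe* is /e/, which is an unrounded vowel, so the negative suffix is -eme, giving *wijiteheeme*.

wijiteheeme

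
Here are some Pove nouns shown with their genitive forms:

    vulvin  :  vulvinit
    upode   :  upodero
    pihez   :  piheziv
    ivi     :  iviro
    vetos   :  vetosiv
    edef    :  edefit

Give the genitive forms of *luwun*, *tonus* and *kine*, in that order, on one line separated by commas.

The suffix is conditioned by the final sound: -iv when the stem ends in a sibilant (*pihez*, *vetos*); -it when the stem ends in a non-sibilant consonant (*vulvin*, *edef*); -ro when the stem ends in a vowel (*upode*, *ivi*).
*luwun*: final sound = /n/, a non-sibilant consonant → -it → *luwunit*.
The final sound of *tonus* is /s/, which is a sibilant, so the suffix is -iv, giving *tonusiv*.
Since the final sound of *kine* is /e/ (a vowel), it takes -ro, giving *kinero*.

luwunit, tonusiv, kinero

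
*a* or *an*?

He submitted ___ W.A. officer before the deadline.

a

The indefinite article is chosen by the initial *sound* of the following word, not its spelling.
The initialism *W.A.* is read letter by letter; the first letter, W, is pronounced /ˈdʌbəl.juː/, which begins with a consonant sound.
So the article is *a*: He submitted a W.A. officer before the deadline.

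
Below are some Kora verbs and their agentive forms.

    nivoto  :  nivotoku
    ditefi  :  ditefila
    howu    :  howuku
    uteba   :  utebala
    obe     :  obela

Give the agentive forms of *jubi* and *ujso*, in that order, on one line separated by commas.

Looking at the last vowel of each stem: -ku when the last vowel of the stem is a rounded vowel (*nivoto*, *howu*); -la when the last vowel of the stem is an unrounded vowel (*ditefi*, *uteba*, *obe*).
*jubi* — last vowel /i/ (an unrounded vowel) → -la → *jubila*.
The last vowel of *ujso* is /o/, which is a rounded vowel, so the suffix is -ku, giving *ujsoku*.

jubila, ujsoku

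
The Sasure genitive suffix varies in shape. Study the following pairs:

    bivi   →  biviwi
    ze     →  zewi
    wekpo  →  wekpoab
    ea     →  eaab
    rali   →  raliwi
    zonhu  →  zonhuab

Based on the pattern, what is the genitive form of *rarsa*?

The pattern is front/back vowel harmony: -wi when the last vowel of the stem is a front vowel (*bivi*, *ze*, *rali*); -ab when the last vowel of the stem is a back vowel (*wekpo*, *ea*, *zonhu*).
The last vowel of *rarsa* is /a/, which is a back vowel, so the suffix is -ab, giving *rarsaab*.

rarsaab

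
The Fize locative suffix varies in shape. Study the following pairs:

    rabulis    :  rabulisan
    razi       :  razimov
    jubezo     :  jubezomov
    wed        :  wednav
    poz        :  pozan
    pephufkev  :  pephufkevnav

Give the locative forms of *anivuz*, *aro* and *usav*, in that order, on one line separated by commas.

The suffix is conditioned by the final sound: -an when the stem ends in a sibilant (*rabulis*, *poz*); -nav when the stem ends in a non-sibilant consonant (*wed*, *pephufkev*); -mov when the stem ends in a vowel (*razi*, *jubezo*).
*anivuz* — final sound /z/ (a sibilant) → -an → *anivuzan*.
Since the final sound of *aro* is /o/ (a vowel), it takes -mov, giving *aromov*.
The final sound of *usav* is /v/, which is a non-sibilant consonant, so the suffix is -nav, giving *usavnav*.

anivuzan, aromov, usavnav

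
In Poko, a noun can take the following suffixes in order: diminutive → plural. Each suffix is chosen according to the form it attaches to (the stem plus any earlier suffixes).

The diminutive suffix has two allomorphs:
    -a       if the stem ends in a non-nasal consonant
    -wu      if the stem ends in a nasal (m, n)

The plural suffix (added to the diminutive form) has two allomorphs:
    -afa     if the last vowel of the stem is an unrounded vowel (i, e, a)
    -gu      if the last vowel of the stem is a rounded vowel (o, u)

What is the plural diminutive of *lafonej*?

*lafonej*: final consonant = /j/, non-nasal → -a → *lafoneja*.
The diminutive form *lafoneja*: last vowel = /a/, an unrounded vowel → -afa → *lafonejaafa*.

lafonejaafa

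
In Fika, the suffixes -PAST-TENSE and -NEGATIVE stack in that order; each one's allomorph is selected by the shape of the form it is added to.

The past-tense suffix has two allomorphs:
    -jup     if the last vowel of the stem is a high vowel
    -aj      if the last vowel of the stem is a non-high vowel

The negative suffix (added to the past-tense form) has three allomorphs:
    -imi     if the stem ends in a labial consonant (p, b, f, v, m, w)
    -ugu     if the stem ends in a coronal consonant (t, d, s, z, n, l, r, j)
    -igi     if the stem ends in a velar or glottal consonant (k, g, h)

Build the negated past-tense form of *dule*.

duleajugu

The last vowel of *dule* is /e/, which is a non-high vowel, so the past-tense suffix is -aj, giving *duleaj*.
The past-tense form *duleaj* — final consonant /j/ (coronal) → -ugu → *duleajugu*.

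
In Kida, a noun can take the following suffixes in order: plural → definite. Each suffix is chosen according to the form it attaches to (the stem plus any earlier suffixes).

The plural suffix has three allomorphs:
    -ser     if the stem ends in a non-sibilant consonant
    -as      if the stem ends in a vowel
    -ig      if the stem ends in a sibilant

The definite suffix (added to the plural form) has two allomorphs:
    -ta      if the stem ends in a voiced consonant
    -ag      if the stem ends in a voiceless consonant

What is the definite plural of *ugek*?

ugekserta

*ugek*: final sound = /k/, a non-sibilant consonant → -ser → *ugekser*.
The final consonant of the plural form *ugekser* is /r/, which is voiced, so the definite suffix is -ta, giving *ugekserta*.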